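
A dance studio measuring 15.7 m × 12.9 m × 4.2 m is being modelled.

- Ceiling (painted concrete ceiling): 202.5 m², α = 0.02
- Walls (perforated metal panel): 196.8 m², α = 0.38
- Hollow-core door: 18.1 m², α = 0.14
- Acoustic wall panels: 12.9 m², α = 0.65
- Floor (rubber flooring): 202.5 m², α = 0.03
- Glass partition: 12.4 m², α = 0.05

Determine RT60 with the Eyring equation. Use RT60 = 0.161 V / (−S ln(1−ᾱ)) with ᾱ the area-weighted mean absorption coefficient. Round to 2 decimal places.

1.31 seconds

S = Σ Sᵢ = 645.2 m².
Σ(Sᵢαᵢ) = 202.5×0.02 + 196.8×0.38 + 18.1×0.14 + 12.9×0.65 + 202.5×0.03 + 12.4×0.05 = 96.448.
ᾱ = 96.448 / 645.2 = 0.1495.
−S·ln(1−ᾱ) = −645.2 × ln(1 − 0.1495) = 104.478.
V = 15.7 × 12.9 × 4.2 = 850.626 m³.
RT60 = 0.161 × 850.626 / 104.478 = 1.31 s.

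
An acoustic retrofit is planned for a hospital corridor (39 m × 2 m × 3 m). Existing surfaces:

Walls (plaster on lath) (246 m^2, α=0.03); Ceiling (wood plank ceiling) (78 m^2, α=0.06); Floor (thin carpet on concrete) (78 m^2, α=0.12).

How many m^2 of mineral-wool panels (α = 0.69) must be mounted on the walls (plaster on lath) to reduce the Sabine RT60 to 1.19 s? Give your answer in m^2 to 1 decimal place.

Equivalent absorption area: A₁ = 246×0.03 + 78×0.06 + 78×0.12 = 21.420 m^2.
Required A₂ = 0.161·234/1.19 = 31.659 sabins.
ΔA needed = 31.659 − 21.420 = 10.239 sabins.
Each m^2 of panel replacing the walls (plaster on lath) adds (0.69 − 0.03) = 0.66 sabins.
Area = ΔA/Δα = 10.239/0.66 = 15.5 m^2.

15.5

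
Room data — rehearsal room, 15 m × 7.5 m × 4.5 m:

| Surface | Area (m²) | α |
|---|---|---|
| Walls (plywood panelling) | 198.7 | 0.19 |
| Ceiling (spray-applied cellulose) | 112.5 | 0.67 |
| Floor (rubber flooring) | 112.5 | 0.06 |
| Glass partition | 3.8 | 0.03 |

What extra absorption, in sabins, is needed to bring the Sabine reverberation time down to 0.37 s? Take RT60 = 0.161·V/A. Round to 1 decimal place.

A₁ = Σ Sᵢαᵢ = 198.7·0.19 + 112.5·0.67 + 112.5·0.06 + 3.8·0.03 = 119.992 sabins.
Target A₂ = 0.161·506.25/0.37 = 220.287 sabins (V = 506.25 m³).
Additional absorption ΔA = 220.287 − 119.992 = 100.3 sabins.

100.3 sabins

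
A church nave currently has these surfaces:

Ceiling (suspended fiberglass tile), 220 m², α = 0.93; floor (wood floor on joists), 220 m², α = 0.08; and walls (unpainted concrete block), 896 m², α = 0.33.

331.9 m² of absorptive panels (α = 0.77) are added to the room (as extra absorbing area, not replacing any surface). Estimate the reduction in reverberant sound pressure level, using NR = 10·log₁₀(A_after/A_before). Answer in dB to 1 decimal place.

1.7 dB

Equivalent absorption area: A_before = 220·0.93 + 220·0.08 + 896·0.33 = 517.880 m².
Treatment contributes 331.9·0.77 = 255.563 sabins.
A_after = 517.880 + 255.563 = 773.443 sabins.
NR = 10·log₁₀(773.443/517.880) = 1.7 dB.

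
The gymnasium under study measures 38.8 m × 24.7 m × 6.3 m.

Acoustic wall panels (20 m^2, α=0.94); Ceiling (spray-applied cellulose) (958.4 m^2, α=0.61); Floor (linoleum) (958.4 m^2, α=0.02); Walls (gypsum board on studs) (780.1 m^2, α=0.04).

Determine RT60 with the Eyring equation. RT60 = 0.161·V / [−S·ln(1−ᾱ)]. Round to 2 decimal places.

1.30 sec

Total surface area S = 20 + 958.4 + 958.4 + 780.1 = 2716.9 m^2.
Absorption A = 20·0.94 + 958.4·0.61 + 958.4·0.02 + 780.1·0.04 = 653.796 sabins.
Mean coefficient ᾱ = A/S = 0.2406.
−S·ln(1−ᾱ) = −2716.9 × ln(1 − 0.2406) = 747.763.
V = 38.8 × 24.7 × 6.3 = 6037.668 m³.
RT60 = 0.161 × 6037.668 / 747.763 = 1.30 s.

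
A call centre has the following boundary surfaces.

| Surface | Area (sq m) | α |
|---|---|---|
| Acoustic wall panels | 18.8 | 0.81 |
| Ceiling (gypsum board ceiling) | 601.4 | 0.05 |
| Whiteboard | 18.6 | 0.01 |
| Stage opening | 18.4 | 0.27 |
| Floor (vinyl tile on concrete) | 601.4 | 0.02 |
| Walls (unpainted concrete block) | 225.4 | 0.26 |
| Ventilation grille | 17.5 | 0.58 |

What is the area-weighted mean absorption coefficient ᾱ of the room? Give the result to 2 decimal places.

0.09

Total surface area S = 1501.5 sq m.
Σ(Sᵢαᵢ) = 18.8×0.81 + 601.4×0.05 + 18.6×0.01 + 18.4×0.27 + 601.4×0.02 + 225.4×0.26 + 17.5×0.58 = 131.234.
ᾱ = A/S = 0.09.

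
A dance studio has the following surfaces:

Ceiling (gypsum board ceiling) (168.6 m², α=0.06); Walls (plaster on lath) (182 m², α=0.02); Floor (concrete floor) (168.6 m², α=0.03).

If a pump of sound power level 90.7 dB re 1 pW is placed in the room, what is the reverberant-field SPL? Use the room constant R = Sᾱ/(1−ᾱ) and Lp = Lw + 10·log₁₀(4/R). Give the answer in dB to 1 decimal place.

Σ(Sᵢαᵢ) = 168.6×0.06 + 182×0.02 + 168.6×0.03 = 18.814; total area S = 519.2 m².
ᾱ = 18.814/519.2 = 0.0362; R = Sᾱ/(1−ᾱ) = 18.814/(1−0.0362) = 19.521 m².
Lp = 90.7 + 10·log₁₀(4/19.521) = 90.7 + (-6.88) = 83.8 dB.

83.8 dB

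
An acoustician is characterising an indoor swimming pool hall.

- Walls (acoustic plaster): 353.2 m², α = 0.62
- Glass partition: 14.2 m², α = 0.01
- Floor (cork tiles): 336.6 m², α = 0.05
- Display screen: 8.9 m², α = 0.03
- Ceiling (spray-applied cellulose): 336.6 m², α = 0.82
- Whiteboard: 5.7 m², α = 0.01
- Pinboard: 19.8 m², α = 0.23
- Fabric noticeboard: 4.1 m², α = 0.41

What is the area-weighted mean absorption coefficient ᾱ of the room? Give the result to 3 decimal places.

0.481

Total surface area S = 1079.1 m².
Σ(Sᵢαᵢ) = 353.2*0.62 + 14.2*0.01 + 336.6*0.05 + 8.9*0.03 + 336.6*0.82 + 5.7*0.01 + 19.8*0.23 + 4.1*0.41 = 518.527.
ᾱ = 518.527 / 1079.1 = 0.481.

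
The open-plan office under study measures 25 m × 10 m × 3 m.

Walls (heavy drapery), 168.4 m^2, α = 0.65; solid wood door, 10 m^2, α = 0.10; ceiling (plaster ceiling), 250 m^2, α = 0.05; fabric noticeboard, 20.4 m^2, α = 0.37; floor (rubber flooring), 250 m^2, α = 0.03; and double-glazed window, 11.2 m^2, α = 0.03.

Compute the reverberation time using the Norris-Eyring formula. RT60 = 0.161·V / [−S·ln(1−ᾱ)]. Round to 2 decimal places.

S = Σ Sᵢ = 710.0 m^2.
Absorption A = 168.4×0.65 + 10×0.10 + 250×0.05 + 20.4×0.37 + 250×0.03 + 11.2×0.03 = 138.344 sabins.
ᾱ = 138.344 / 710.0 = 0.1949.
Eyring denominator: −S ln(1−ᾱ) = 153.920.
V = 25 × 10 × 3 = 750 m³.
T = 0.161·V/[−S·ln(1−ᾱ)] = 0.161·750/153.920 = 0.78 s.

0.78 s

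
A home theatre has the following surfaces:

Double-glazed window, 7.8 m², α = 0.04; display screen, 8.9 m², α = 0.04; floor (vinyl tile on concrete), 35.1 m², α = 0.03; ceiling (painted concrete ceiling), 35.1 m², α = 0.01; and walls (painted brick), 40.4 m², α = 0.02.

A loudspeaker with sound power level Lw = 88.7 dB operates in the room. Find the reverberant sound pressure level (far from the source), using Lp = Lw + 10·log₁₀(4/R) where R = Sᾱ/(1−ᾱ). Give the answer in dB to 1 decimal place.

A = 2.880 sabins; S = 127.3 m².
ᾱ = 0.0226, so room constant R = A/(1−ᾱ) = 2.947 m².
Lp = Lw + 10 log₁₀(4/R) = 88.7 +1.33 = 90.0 dB.

90.0 dB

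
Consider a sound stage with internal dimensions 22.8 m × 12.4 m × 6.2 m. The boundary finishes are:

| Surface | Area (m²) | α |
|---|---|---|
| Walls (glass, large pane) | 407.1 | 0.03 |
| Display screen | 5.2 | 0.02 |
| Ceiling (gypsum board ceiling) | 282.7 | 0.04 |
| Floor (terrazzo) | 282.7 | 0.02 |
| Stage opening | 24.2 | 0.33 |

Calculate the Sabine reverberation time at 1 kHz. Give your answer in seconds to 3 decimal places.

7.573 sec

Total absorption A = 407.1*0.03 + 5.2*0.02 + 282.7*0.04 + 282.7*0.02 + 24.2*0.33
  = 12.213 + 0.104 + 11.308 + 5.654 + 7.986 = 37.265 m² sabins.
V = 22.8·12.4·6.2 = 1752.864 m³.
RT60 = 0.161 · V / A = 0.161 × 1752.864 / 37.265 = 7.573 s.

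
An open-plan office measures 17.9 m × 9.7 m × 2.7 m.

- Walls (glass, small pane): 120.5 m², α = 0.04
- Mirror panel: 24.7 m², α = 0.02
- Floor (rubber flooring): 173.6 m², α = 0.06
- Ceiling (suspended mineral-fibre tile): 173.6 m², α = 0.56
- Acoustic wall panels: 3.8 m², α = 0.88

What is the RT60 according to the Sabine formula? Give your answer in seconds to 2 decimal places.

0.65 s

Summing Sᵢαᵢ: 4.820 + 0.494 + 10.416 + 97.216 + 3.344 → A = 116.290 sabins.
Volume V = 17.9 × 9.7 × 2.7 = 468.801 m³.
Sabine: RT60 = 0.161 × 468.801 / 116.290 = 0.65 s.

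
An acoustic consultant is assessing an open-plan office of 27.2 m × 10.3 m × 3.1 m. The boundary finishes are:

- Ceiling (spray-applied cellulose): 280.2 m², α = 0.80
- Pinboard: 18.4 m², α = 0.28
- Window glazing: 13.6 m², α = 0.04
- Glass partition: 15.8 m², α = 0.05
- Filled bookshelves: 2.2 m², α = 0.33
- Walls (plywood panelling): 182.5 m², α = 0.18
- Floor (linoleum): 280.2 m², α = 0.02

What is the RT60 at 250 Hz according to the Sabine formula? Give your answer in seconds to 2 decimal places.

0.52 s

Total absorption A = 280.2*0.80 + 18.4*0.28 + 13.6*0.04 + 15.8*0.05 + 2.2*0.33 + 182.5*0.18 + 280.2*0.02
  = 224.160 + 5.152 + 0.544 + 0.790 + 0.726 + 32.850 + 5.604 = 269.826 m² sabins.
V = 27.2·10.3·3.1 = 868.496 m³.
Sabine: RT60 = 0.161 × 868.496 / 269.826 = 0.52 s.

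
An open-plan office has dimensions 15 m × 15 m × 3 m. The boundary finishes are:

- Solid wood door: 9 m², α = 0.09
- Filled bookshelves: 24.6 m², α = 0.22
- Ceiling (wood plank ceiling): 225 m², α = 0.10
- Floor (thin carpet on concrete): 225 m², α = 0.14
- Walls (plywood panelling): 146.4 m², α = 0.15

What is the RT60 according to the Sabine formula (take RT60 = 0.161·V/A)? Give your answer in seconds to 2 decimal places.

1.32 seconds

Total absorption A = 9×0.09 + 24.6×0.22 + 225×0.10 + 225×0.14 + 146.4×0.15
  = 0.810 + 5.412 + 22.500 + 31.500 + 21.960 = 82.182 m² sabins.
Volume V = 15 × 15 × 3 = 675 m³.
RT60 = 0.161 · V / A = 0.161 × 675 / 82.182 = 1.32 s.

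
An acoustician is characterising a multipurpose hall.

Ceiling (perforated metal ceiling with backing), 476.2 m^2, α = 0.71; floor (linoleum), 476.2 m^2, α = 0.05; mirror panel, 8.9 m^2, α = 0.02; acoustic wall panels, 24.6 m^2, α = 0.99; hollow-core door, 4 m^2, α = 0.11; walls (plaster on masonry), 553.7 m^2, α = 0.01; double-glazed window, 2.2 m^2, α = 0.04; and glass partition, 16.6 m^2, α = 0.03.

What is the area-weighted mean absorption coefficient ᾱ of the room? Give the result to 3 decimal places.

0.252

S = Σ Sᵢ = 476.2 + 476.2 + 8.9 + 24.6 + 4 + 553.7 + 2.2 + 16.6 = 1562.4 m^2.
Σ(Sᵢαᵢ) = 476.2·0.71 + 476.2·0.05 + 8.9·0.02 + 24.6·0.99 + 4·0.11 + 553.7·0.01 + 2.2·0.04 + 16.6·0.03 = 393.007.
ᾱ = A/S = 0.252.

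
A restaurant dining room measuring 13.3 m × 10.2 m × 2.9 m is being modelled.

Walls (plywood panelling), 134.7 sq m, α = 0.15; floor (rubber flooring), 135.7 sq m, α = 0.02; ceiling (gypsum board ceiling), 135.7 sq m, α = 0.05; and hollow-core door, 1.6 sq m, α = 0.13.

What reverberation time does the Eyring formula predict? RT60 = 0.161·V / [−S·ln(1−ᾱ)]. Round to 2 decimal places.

S = Σ Sᵢ = 407.7 sq m.
Absorption A = 134.7·0.15 + 135.7·0.02 + 135.7·0.05 + 1.6·0.13 = 29.912 sabins.
Mean coefficient ᾱ = A/S = 0.0734.
−S·ln(1−ᾱ) = −407.7 × ln(1 − 0.0734) = 31.080.
V = 13.3 × 10.2 × 2.9 = 393.414 m³.
T = 0.161·V/[−S·ln(1−ᾱ)] = 0.161·393.414/31.080 = 2.04 s.

2.04 sec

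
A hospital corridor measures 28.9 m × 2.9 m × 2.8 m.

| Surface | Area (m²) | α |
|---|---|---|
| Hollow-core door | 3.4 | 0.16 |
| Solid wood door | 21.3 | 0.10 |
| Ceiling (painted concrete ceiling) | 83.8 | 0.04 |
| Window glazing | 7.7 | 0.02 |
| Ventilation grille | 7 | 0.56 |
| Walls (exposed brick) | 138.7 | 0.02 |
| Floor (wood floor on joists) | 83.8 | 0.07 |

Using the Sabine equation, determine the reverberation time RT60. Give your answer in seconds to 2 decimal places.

Total absorption A = 3.4·0.16 + 21.3·0.10 + 83.8·0.04 + 7.7·0.02 + 7·0.56 + 138.7·0.02 + 83.8·0.07
  = 0.544 + 2.130 + 3.352 + 0.154 + 3.920 + 2.774 + 5.866 = 18.740 m² sabins.
V = 28.9·2.9·2.8 = 234.668 m³.
Sabine: RT60 = 0.161 × 234.668 / 18.740 = 2.02 s.

2.02 sec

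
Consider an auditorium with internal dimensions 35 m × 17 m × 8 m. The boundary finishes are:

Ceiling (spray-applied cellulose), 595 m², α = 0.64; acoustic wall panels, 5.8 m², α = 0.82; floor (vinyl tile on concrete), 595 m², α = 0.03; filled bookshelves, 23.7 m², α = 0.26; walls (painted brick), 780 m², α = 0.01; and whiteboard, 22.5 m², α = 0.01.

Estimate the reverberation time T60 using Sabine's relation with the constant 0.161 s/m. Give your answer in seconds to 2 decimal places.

Equivalent absorption area: A = 595·0.64 + 5.8·0.82 + 595·0.03 + 23.7·0.26 + 780·0.01 + 22.5·0.01 = 417.593 m².
Volume V = 35 × 17 × 8 = 4760 m³.
Sabine: RT60 = 0.161 × 4760 / 417.593 = 1.84 s.

1.84 s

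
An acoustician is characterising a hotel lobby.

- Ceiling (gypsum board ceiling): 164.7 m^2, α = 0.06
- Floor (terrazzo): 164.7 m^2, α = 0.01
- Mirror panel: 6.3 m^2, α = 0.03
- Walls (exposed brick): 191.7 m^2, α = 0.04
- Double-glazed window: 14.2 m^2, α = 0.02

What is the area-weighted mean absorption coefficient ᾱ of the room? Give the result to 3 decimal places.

0.036

S = Σ Sᵢ = 164.7 + 164.7 + 6.3 + 191.7 + 14.2 = 541.6 m^2.
Σ(Sᵢαᵢ) = 164.7*0.06 + 164.7*0.01 + 6.3*0.03 + 191.7*0.04 + 14.2*0.02 = 19.670.
ᾱ = 19.670 / 541.6 = 0.036.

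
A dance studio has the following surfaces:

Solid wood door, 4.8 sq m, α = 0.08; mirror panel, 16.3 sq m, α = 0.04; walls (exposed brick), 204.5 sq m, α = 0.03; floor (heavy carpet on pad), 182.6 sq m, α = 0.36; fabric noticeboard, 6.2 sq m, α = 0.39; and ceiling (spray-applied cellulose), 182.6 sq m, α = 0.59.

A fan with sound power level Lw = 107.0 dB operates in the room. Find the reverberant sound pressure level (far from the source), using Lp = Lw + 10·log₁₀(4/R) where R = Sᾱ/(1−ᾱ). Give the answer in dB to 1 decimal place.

Σ(Sᵢαᵢ) = 4.8×0.08 + 16.3×0.04 + 204.5×0.03 + 182.6×0.36 + 6.2×0.39 + 182.6×0.59 = 183.059; total area S = 597.0 sq m.
ᾱ = 0.3066, so room constant R = A/(1−ᾱ) = 264.002 sq m.
Lp = Lw + 10 log₁₀(4/R) = 107.0 -18.20 = 88.8 dB.

88.8 dB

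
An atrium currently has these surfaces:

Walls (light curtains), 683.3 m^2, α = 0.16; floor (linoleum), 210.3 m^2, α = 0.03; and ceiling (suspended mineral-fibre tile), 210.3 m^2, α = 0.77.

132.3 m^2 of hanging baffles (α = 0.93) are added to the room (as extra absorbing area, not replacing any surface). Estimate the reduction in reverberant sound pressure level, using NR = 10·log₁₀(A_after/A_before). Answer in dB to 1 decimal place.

A_before = Σ Sᵢαᵢ = 683.3×0.16 + 210.3×0.03 + 210.3×0.77 = 277.568 sabins.
Treatment contributes 132.3·0.93 = 123.039 sabins.
A_after = 277.568 + 123.039 = 400.607 sabins.
Reduction = 10 log₁₀(A_after/A_before) = 10 log₁₀(1.4433) = 1.6 dB.

1.6 dB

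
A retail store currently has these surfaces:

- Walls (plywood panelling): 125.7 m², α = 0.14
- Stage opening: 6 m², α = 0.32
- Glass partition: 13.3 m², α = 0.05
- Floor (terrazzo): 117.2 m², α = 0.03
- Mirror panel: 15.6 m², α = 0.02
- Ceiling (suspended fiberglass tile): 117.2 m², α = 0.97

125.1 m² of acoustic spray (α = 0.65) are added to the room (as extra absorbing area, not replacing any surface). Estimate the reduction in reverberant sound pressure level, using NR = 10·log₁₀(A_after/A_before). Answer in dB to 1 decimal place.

2.0 dB

Total absorption A_before = 125.7×0.14 + 6×0.32 + 13.3×0.05 + 117.2×0.03 + 15.6×0.02 + 117.2×0.97
  = 17.598 + 1.920 + 0.665 + 3.516 + 0.312 + 113.684 = 137.695 m² sabins.
Treatment contributes 125.1·0.65 = 81.315 sabins.
New total A_after = 219.010 sabins.
NR = 10·log₁₀(219.010/137.695) = 2.0 dB.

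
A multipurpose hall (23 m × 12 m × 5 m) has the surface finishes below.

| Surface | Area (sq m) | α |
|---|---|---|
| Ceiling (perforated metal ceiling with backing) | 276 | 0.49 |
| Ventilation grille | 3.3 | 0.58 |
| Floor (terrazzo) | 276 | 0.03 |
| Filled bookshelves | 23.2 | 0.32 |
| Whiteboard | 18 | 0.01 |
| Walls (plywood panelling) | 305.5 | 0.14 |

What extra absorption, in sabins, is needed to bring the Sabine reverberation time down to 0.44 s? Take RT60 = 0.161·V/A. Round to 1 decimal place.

309.1 sabins

Equivalent absorption area: A₁ = 276·0.49 + 3.3·0.58 + 276·0.03 + 23.2·0.32 + 18·0.01 + 305.5·0.14 = 195.808 sq m.
Target A₂ = 0.161·1380/0.44 = 504.955 sabins (V = 1380 m³).
ΔA = A₂ − A₁ = 504.955 − 195.808 = 309.1 sabins.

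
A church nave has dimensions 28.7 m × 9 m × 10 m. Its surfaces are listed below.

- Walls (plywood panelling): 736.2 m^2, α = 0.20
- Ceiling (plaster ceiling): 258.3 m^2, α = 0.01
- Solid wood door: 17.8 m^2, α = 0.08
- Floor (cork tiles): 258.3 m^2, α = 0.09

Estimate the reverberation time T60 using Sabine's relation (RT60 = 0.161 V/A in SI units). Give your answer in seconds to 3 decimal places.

A = Σ Sᵢαᵢ = 736.2·0.20 + 258.3·0.01 + 17.8·0.08 + 258.3·0.09 = 174.494 sabins.
V = 28.7·9·10 = 2583 m³.
Sabine: RT60 = 0.161 × 2583 / 174.494 = 2.383 s.

2.383 sec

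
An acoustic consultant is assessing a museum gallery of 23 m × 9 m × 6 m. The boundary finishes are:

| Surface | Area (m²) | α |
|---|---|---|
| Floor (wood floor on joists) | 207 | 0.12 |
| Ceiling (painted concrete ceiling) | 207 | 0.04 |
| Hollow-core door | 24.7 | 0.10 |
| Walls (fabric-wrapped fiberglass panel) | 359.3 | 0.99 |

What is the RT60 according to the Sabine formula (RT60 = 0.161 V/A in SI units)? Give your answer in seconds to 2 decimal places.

Equivalent absorption area: A = 207×0.12 + 207×0.04 + 24.7×0.10 + 359.3×0.99 = 391.297 m².
V = 23·9·6 = 1242 m³.
RT60 = 0.161 · V / A = 0.161 × 1242 / 391.297 = 0.51 s.

0.51 seconds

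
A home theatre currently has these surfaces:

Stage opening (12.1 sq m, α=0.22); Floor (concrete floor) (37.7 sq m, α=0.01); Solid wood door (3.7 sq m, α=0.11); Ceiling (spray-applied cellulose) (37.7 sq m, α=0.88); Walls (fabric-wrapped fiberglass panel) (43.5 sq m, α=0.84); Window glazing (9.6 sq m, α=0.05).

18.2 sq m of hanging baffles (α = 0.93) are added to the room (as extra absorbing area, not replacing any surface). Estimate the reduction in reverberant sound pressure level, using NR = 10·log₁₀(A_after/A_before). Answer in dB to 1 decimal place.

0.9 dB

Summing Sᵢαᵢ: 2.662 + 0.377 + 0.407 + 33.176 + 36.540 + 0.480 → A_before = 73.642 sabins.
Added absorption = 18.2 × 0.93 = 16.926 sabins.
A_after = 73.642 + 16.926 = 90.568 sabins.
Reduction = 10 log₁₀(A_after/A_before) = 10 log₁₀(1.2298) = 0.9 dB.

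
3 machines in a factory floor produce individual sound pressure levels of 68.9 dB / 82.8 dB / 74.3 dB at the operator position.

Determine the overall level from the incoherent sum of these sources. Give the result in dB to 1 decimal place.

Σ 10^(Lᵢ/10) = 2.252e+08.
L_total = 10·log₁₀(2.252e+08) = 83.5 dB.

83.5 dB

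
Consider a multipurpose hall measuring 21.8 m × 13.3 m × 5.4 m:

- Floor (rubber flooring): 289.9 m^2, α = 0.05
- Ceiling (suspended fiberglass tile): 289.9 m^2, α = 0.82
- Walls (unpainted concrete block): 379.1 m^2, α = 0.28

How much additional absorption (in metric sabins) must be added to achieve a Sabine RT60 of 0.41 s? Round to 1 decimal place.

A₁ = Σ Sᵢαᵢ = 289.9×0.05 + 289.9×0.82 + 379.1×0.28 = 358.361 sabins.
Target A₂ = 0.161·1565.676/0.41 = 614.814 sabins (V = 1565.676 m³).
Shortfall: 614.814 − 358.361 = 256.5 sabins.

256.5 sabins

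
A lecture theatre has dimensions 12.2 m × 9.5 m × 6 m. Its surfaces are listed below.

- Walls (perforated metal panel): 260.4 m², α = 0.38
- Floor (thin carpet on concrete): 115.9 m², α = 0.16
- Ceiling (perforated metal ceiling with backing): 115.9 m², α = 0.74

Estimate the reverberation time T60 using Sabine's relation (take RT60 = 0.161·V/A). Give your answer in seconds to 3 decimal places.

0.551 s

A = Σ Sᵢαᵢ = 260.4·0.38 + 115.9·0.16 + 115.9·0.74 = 203.262 sabins.
Room volume: 695.4 m³.
Sabine: RT60 = 0.161 × 695.4 / 203.262 = 0.551 s.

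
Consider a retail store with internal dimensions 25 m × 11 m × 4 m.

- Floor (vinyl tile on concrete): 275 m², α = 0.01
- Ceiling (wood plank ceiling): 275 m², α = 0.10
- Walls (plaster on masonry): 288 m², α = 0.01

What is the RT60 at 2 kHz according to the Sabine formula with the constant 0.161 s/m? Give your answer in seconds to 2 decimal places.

5.35 sec

Total absorption A = 275*0.01 + 275*0.10 + 288*0.01
  = 2.750 + 27.500 + 2.880 = 33.130 m² sabins.
V = 25·11·4 = 1100 m³.
Sabine: RT60 = 0.161 × 1100 / 33.130 = 5.35 s.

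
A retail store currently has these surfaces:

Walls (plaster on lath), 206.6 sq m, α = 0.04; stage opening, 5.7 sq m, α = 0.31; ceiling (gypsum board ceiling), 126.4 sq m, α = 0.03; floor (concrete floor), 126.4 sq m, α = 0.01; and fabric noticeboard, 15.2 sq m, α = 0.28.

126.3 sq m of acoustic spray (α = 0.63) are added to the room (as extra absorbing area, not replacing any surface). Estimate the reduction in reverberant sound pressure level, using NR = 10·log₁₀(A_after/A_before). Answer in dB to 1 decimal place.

7.1 dB

A_before = Σ Sᵢαᵢ = 206.6·0.04 + 5.7·0.31 + 126.4·0.03 + 126.4·0.01 + 15.2·0.28 = 19.343 sabins.
Added absorption = 126.3 × 0.63 = 79.569 sabins.
A_after = 19.343 + 79.569 = 98.912 sabins.
NR = 10·log₁₀(98.912/19.343) = 7.1 dB.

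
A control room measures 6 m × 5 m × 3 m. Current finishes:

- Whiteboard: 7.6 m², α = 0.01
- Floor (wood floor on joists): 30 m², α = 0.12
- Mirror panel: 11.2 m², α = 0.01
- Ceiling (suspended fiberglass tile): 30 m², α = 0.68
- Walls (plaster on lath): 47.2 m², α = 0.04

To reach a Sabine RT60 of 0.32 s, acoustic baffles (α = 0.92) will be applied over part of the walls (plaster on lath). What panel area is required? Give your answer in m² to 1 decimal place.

Total absorption A₁ = 7.6·0.01 + 30·0.12 + 11.2·0.01 + 30·0.68 + 47.2·0.04
  = 0.076 + 3.600 + 0.112 + 20.400 + 1.888 = 26.076 m² sabins.
V = 90 m³. Target absorption A₂ = 0.161 × 90 / 0.32 = 45.281 sabins.
ΔA needed = 45.281 − 26.076 = 19.205 sabins.
Net gain per m²: Δα = 0.92 − 0.04 = 0.88.
Area = ΔA/Δα = 19.205/0.88 = 21.8 m².

21.8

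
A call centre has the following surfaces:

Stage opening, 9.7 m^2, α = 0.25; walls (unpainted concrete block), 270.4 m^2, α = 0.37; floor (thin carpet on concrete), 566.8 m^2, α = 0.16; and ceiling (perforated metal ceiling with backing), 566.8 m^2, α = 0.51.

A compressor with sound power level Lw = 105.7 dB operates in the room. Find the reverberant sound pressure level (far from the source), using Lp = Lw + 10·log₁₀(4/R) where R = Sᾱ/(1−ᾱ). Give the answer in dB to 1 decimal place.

Σ(Sᵢαᵢ) = 9.7·0.25 + 270.4·0.37 + 566.8·0.16 + 566.8·0.51 = 482.229; total area S = 1413.7 m^2.
ᾱ = 482.229/1413.7 = 0.3411; R = Sᾱ/(1−ᾱ) = 482.229/(1−0.3411) = 731.870 m^2.
Lp = Lw + 10 log₁₀(4/R) = 105.7 -22.62 = 83.1 dB.

83.1 dB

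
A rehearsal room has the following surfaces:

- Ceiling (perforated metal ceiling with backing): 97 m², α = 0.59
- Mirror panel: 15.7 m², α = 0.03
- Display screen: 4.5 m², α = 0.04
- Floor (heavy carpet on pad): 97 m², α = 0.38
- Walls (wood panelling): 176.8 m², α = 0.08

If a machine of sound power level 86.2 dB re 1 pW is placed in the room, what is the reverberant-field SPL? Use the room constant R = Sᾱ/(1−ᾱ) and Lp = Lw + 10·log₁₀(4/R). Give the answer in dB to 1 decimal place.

Σ(Sᵢαᵢ) = 97×0.59 + 15.7×0.03 + 4.5×0.04 + 97×0.38 + 176.8×0.08 = 108.885; total area S = 391.0 m².
ᾱ = 108.885/391.0 = 0.2785; R = Sᾱ/(1−ᾱ) = 108.885/(1−0.2785) = 150.915 m².
Lp = 86.2 + 10·log₁₀(4/150.915) = 86.2 + (-15.77) = 70.4 dB.

70.4 dB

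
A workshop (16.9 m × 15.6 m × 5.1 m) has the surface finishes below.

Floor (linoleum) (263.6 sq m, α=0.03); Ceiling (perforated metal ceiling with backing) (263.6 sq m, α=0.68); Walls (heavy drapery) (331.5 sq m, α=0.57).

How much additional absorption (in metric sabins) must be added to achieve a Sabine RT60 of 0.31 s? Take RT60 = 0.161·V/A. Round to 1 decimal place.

322.2 sabins

Summing Sᵢαᵢ: 7.908 + 179.248 + 188.955 → A₁ = 376.111 sabins.
Target A₂ = 0.161·1344.564/0.31 = 698.306 sabins (V = 1344.564 m³).
ΔA = A₂ − A₁ = 698.306 − 376.111 = 322.2 sabins.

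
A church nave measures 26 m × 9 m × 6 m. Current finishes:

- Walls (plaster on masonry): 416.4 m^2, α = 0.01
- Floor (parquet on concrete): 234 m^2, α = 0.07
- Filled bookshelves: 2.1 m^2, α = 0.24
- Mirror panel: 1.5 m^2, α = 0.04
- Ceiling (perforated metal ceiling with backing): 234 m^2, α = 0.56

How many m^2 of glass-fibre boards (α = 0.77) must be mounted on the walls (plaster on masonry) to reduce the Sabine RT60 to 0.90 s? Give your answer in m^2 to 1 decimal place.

Summing Sᵢαᵢ: 4.164 + 16.380 + 0.504 + 0.060 + 131.040 → A₁ = 152.148 sabins.
V = 1404 m³. Target absorption A₂ = 0.161 × 1404 / 0.90 = 251.160 sabins.
Absorption to add: 251.160 − 152.148 = 99.012 sabins.
Each m^2 of panel replacing the walls (plaster on masonry) adds (0.77 − 0.01) = 0.76 sabins.
Area = ΔA/Δα = 99.012/0.76 = 130.3 m^2.

130.3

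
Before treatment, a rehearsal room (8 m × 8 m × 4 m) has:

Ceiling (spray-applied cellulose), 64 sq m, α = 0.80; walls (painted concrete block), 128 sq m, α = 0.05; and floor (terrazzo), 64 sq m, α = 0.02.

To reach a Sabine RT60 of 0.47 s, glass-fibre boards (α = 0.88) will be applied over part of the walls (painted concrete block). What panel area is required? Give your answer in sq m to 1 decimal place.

34.7

A₁ = Σ Sᵢαᵢ = 64×0.80 + 128×0.05 + 64×0.02 = 58.880 sabins.
Required A₂ = 0.161·256/0.47 = 87.694 sabins.
Absorption to add: 87.694 − 58.880 = 28.814 sabins.
Net gain per sq m: Δα = 0.88 − 0.05 = 0.83.
Area = ΔA/Δα = 28.814/0.83 = 34.7 sq m.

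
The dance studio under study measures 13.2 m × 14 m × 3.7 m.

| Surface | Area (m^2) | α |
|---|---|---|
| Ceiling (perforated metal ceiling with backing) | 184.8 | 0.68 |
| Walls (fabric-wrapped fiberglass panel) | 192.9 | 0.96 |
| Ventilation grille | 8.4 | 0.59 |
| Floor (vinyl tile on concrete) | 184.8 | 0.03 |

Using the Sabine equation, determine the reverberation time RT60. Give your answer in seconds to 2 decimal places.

Total absorption A = 184.8·0.68 + 192.9·0.96 + 8.4·0.59 + 184.8·0.03
  = 125.664 + 185.184 + 4.956 + 5.544 = 321.348 m^2 sabins.
Volume V = 13.2 × 14 × 3.7 = 683.76 m³.
T = 0.161 V/A = 0.161·683.76/321.348 = 0.34 s.

0.34 s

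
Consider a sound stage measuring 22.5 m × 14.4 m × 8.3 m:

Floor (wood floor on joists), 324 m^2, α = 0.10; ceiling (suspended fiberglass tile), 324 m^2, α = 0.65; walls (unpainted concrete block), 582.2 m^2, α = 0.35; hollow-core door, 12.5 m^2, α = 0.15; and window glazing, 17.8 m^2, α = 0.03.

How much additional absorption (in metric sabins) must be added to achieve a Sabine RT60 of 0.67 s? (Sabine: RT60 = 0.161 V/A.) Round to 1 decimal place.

197.0 sabins

Total absorption A₁ = 324·0.10 + 324·0.65 + 582.2·0.35 + 12.5·0.15 + 17.8·0.03
  = 32.400 + 210.600 + 203.770 + 1.875 + 0.534 = 449.179 m^2 sabins.
V = 2689.2 m³. Required absorption A₂ = 0.161 × 2689.2 / 0.67 = 646.211 sabins.
Shortfall: 646.211 − 449.179 = 197.0 sabins.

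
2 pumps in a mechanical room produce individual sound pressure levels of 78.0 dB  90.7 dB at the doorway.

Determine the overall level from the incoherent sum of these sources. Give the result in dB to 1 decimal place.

Σ 10^(Lᵢ/10) = 1.238e+09.
Back to dB: 10·log₁₀ Σ = 90.9 dB.

90.9 dB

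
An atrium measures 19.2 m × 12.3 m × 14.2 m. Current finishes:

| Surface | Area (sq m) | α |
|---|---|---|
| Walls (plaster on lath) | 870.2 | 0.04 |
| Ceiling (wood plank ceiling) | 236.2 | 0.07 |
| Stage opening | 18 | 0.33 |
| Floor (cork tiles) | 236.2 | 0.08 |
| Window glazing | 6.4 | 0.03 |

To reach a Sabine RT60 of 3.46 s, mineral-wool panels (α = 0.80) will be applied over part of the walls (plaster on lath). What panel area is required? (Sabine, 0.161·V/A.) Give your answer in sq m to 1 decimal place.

Total absorption A₁ = 870.2·0.04 + 236.2·0.07 + 18·0.33 + 236.2·0.08 + 6.4·0.03
  = 34.808 + 16.534 + 5.940 + 18.896 + 0.192 = 76.370 sq m sabins.
V = 3353.472 m³. Target absorption A₂ = 0.161 × 3353.472 / 3.46 = 156.043 sabins.
ΔA needed = 156.043 − 76.370 = 79.673 sabins.
Net gain per sq m: Δα = 0.80 − 0.04 = 0.76.
Panel area = 79.673 / 0.76 = 104.8 sq m.

104.8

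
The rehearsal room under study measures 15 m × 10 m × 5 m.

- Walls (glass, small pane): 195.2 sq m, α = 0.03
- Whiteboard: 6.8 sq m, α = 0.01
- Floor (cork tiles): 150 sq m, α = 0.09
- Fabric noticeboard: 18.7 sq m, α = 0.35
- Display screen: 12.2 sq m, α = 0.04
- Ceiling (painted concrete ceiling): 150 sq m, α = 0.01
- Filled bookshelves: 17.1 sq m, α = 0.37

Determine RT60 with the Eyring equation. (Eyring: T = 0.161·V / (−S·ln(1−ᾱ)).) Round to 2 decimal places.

3.41 sec

Total surface area S = 195.2 + 6.8 + 150 + 18.7 + 12.2 + 150 + 17.1 = 550.0 sq m.
Σ(Sᵢαᵢ) = 195.2×0.03 + 6.8×0.01 + 150×0.09 + 18.7×0.35 + 12.2×0.04 + 150×0.01 + 17.1×0.37 = 34.284.
ᾱ = 34.284 / 550.0 = 0.0623.
Eyring denominator: −S ln(1−ᾱ) = 35.379.
V = 15 × 10 × 5 = 750 m³.
T = 0.161·V/[−S·ln(1−ᾱ)] = 0.161·750/35.379 = 3.41 s.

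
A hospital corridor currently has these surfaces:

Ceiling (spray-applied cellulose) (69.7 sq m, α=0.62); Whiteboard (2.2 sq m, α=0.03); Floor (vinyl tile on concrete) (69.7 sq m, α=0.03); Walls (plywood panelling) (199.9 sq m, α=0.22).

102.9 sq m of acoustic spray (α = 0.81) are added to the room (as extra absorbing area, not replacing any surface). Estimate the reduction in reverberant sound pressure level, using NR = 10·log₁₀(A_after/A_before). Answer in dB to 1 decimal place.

A_before = Σ Sᵢαᵢ = 69.7×0.62 + 2.2×0.03 + 69.7×0.03 + 199.9×0.22 = 89.349 sabins.
Added absorption = 102.9 × 0.81 = 83.349 sabins.
New total A_after = 172.698 sabins.
NR = 10·log₁₀(172.698/89.349) = 2.9 dB.

2.9 dB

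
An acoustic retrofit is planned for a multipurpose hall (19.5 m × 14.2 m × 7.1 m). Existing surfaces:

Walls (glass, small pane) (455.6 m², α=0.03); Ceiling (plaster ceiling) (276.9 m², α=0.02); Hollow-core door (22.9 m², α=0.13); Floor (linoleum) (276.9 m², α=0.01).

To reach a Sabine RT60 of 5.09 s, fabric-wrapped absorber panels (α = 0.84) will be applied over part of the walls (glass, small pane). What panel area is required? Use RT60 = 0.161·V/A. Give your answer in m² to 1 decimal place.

46.0

Total absorption A₁ = 455.6×0.03 + 276.9×0.02 + 22.9×0.13 + 276.9×0.01
  = 13.668 + 5.538 + 2.977 + 2.769 = 24.952 m² sabins.
Required A₂ = 0.161·1965.99/5.09 = 62.186 sabins.
ΔA needed = 62.186 − 24.952 = 37.234 sabins.
Each m² of panel replacing the walls (glass, small pane) adds (0.84 − 0.03) = 0.81 sabins.
Area = ΔA/Δα = 37.234/0.81 = 46.0 m².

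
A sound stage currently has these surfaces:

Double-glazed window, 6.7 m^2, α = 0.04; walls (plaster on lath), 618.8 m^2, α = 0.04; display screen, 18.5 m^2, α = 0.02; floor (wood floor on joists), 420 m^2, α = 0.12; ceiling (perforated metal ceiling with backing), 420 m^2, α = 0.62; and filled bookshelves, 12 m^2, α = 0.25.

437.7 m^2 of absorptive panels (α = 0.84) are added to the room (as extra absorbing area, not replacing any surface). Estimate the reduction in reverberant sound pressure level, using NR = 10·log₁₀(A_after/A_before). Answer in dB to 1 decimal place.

Equivalent absorption area: A_before = 6.7×0.04 + 618.8×0.04 + 18.5×0.02 + 420×0.12 + 420×0.62 + 12×0.25 = 339.190 m^2.
Treatment contributes 437.7·0.84 = 367.668 sabins.
A_after = 339.190 + 367.668 = 706.858 sabins.
Reduction = 10 log₁₀(A_after/A_before) = 10 log₁₀(2.0840) = 3.2 dB.

3.2 dB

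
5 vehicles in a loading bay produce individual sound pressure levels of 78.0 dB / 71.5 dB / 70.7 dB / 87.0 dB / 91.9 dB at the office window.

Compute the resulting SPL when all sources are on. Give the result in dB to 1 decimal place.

93.3 dB

Σ 10^(Lᵢ/10) = 2.139e+09.
Combined level = 10 log₁₀(2.139e+09) = 93.3 dB.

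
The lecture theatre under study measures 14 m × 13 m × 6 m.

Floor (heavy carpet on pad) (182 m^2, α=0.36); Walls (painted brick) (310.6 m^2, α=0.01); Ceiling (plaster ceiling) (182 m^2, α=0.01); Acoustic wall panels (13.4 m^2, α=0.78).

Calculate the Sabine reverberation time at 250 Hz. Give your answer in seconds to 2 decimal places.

2.17 seconds

A = Σ Sᵢαᵢ = 182·0.36 + 310.6·0.01 + 182·0.01 + 13.4·0.78 = 80.898 sabins.
V = 14·13·6 = 1092 m³.
T = 0.161 V/A = 0.161·1092/80.898 = 2.17 s.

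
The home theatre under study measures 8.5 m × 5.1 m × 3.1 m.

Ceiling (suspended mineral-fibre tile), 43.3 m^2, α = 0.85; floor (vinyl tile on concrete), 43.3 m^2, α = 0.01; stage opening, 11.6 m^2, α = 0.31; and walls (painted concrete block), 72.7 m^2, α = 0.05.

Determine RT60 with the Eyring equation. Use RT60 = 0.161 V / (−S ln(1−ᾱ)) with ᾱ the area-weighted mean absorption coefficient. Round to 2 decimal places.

0.42 s

S = Σ Sᵢ = 170.9 m^2.
Absorption A = 43.3·0.85 + 43.3·0.01 + 11.6·0.31 + 72.7·0.05 = 44.469 sabins.
ᾱ = 44.469 / 170.9 = 0.2602.
Eyring denominator: −S ln(1−ᾱ) = 51.505.
V = 8.5 × 5.1 × 3.1 = 134.385 m³.
T = 0.161·V/[−S·ln(1−ᾱ)] = 0.161·134.385/51.505 = 0.42 s.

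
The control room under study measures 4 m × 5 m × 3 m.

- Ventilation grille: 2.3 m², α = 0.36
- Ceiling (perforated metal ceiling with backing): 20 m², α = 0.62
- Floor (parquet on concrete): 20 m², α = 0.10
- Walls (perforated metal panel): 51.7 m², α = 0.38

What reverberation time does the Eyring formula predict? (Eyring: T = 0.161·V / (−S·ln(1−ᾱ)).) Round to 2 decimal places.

S = Σ Sᵢ = 94.0 m².
Absorption A = 2.3·0.36 + 20·0.62 + 20·0.10 + 51.7·0.38 = 34.874 sabins.
Mean coefficient ᾱ = A/S = 0.3710.
Eyring denominator: −S ln(1−ᾱ) = 43.581.
V = 4 × 5 × 3 = 60 m³.
RT60 = 0.161 × 60 / 43.581 = 0.22 s.

0.22 s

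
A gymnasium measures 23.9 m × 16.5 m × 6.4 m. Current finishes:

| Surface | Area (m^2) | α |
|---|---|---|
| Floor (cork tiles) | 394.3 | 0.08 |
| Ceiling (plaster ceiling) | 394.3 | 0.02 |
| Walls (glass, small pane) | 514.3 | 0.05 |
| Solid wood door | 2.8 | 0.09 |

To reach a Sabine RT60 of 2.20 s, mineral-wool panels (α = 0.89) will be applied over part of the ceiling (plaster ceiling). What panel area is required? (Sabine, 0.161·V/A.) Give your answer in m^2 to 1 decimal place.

Total absorption A₁ = 394.3*0.08 + 394.3*0.02 + 514.3*0.05 + 2.8*0.09
  = 31.544 + 7.886 + 25.715 + 0.252 = 65.397 m^2 sabins.
V = 2523.84 m³. Target absorption A₂ = 0.161 × 2523.84 / 2.20 = 184.699 sabins.
ΔA needed = 184.699 − 65.397 = 119.302 sabins.
Each m^2 of panel replacing the ceiling (plaster ceiling) adds (0.89 − 0.02) = 0.87 sabins.
Area = ΔA/Δα = 119.302/0.87 = 137.1 m^2.

137.1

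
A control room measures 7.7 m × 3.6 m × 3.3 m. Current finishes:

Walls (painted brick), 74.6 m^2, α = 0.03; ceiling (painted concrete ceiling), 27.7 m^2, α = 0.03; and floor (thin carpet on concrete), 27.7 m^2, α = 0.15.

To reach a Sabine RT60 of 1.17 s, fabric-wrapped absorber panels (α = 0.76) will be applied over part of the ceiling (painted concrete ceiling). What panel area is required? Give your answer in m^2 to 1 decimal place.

Summing Sᵢαᵢ: 2.238 + 0.831 + 4.155 → A₁ = 7.224 sabins.
V = 91.476 m³. Target absorption A₂ = 0.161 × 91.476 / 1.17 = 12.588 sabins.
Absorption to add: 12.588 − 7.224 = 5.364 sabins.
Each m^2 of panel replacing the ceiling (painted concrete ceiling) adds (0.76 − 0.03) = 0.73 sabins.
Panel area = 5.364 / 0.73 = 7.3 m^2.

7.3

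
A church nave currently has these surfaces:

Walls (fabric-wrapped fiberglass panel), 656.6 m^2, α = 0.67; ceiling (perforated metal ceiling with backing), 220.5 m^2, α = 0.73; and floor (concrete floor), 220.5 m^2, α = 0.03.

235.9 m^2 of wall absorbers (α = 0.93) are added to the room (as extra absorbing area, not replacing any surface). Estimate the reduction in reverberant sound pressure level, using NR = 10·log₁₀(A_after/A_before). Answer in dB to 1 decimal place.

Summing Sᵢαᵢ: 439.922 + 160.965 + 6.615 → A_before = 607.502 sabins.
Added absorption = 235.9 × 0.93 = 219.387 sabins.
New total A_after = 826.889 sabins.
Reduction = 10 log₁₀(A_after/A_before) = 10 log₁₀(1.3611) = 1.3 dB.

1.3 dB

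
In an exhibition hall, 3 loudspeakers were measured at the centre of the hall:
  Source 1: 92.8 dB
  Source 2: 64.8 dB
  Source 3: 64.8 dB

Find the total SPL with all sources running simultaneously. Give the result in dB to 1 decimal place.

Σ 10^(Lᵢ/10) = 1.912e+09.
L_total = 10·log₁₀(1.912e+09) = 92.8 dB.

92.8 dB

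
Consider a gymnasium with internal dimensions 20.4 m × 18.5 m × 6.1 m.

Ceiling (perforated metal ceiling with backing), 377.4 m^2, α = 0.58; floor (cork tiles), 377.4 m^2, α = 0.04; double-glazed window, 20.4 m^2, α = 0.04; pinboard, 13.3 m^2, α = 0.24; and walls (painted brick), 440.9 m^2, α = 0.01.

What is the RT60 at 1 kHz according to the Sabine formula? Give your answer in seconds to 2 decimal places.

Equivalent absorption area: A = 377.4×0.58 + 377.4×0.04 + 20.4×0.04 + 13.3×0.24 + 440.9×0.01 = 242.405 m^2.
Volume V = 20.4 × 18.5 × 6.1 = 2302.14 m³.
RT60 = 0.161 · V / A = 0.161 × 2302.14 / 242.405 = 1.53 s.

1.53 sec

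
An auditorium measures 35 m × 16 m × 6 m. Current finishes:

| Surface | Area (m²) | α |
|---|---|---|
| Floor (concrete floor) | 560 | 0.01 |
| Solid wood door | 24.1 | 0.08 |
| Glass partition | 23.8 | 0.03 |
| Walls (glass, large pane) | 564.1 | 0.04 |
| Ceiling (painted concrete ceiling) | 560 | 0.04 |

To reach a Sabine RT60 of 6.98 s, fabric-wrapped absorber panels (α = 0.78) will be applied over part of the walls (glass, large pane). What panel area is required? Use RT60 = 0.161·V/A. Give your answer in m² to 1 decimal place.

32.8

Equivalent absorption area: A₁ = 560×0.01 + 24.1×0.08 + 23.8×0.03 + 564.1×0.04 + 560×0.04 = 53.206 m².
Required A₂ = 0.161·3360/6.98 = 77.501 sabins.
ΔA needed = 77.501 − 53.206 = 24.295 sabins.
Each m² of panel replacing the walls (glass, large pane) adds (0.78 − 0.04) = 0.74 sabins.
Area = ΔA/Δα = 24.295/0.74 = 32.8 m².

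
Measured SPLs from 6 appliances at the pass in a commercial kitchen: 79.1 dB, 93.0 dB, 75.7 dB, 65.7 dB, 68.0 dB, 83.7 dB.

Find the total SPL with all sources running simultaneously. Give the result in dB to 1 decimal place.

Sum in the linear (power) domain: Σ 10^(Lᵢ/10) = 10^(79.1/10) + 10^(93.0/10) + 10^(75.7/10) + 10^(65.7/10) + 10^(68.0/10) + 10^(83.7/10) = 2.358e+09.
Combined level = 10 log₁₀(2.358e+09) = 93.7 dB.

93.7 dB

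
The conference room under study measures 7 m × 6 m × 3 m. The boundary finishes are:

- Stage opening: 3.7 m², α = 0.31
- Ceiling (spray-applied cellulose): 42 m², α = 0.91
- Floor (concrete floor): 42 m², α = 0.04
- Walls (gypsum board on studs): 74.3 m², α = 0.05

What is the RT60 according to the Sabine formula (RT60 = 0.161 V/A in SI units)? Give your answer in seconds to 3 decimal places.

0.453 s

Equivalent absorption area: A = 3.7·0.31 + 42·0.91 + 42·0.04 + 74.3·0.05 = 44.762 m².
Room volume: 126 m³.
RT60 = 0.161 · V / A = 0.161 × 126 / 44.762 = 0.453 s.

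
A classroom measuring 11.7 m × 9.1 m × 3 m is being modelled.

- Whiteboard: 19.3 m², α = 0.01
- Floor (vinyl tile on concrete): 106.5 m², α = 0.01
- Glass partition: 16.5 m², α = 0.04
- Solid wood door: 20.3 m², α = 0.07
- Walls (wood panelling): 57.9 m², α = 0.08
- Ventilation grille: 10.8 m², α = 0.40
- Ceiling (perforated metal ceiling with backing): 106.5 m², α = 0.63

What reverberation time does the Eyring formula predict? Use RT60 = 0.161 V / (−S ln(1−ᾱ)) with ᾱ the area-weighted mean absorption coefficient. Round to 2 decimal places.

S = Σ Sᵢ = 337.8 m².
Absorption A = 19.3×0.01 + 106.5×0.01 + 16.5×0.04 + 20.3×0.07 + 57.9×0.08 + 10.8×0.40 + 106.5×0.63 = 79.386 sabins.
Mean coefficient ᾱ = A/S = 0.2350.
Eyring denominator: −S ln(1−ᾱ) = 90.490.
V = 11.7 × 9.1 × 3 = 319.41 m³.
RT60 = 0.161 × 319.41 / 90.490 = 0.57 s.

0.57 s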